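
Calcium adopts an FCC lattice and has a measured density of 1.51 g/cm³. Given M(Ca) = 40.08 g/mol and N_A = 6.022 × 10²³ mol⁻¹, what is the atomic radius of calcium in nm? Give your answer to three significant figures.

For an FCC cell (Z = 4), a³ = Z·M/(N_A·ρ) = 4 × 40.08 / (6.022 × 10²³ × 1.510) = 1.763 × 10^-22 cm³, so a = 5.607 × 10^-8 cm = 0.5607 nm.
Atoms touch along the face diagonal, so √2·a = 4r, so r = 0.3536 × a = 0.198 nm.

0.198 nm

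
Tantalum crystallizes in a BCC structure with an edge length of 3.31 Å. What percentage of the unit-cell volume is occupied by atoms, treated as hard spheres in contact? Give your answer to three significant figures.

In a BCC lattice atoms touch along the body diagonal, so √3·a = 4r, so r = 0.4330a = 1.433 Å.
Packing fraction = Z·(4/3)πr³ / a³ = 2 × (4/3)π × (1.433)³ / (3.31)³ = 0.6802 = 68.0%.

68.0%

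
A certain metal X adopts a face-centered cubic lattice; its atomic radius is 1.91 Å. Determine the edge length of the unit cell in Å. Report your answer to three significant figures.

5.40 Å

In an FCC lattice, atoms touch along the face diagonal, so √2·a = 4r.
a = 4r/√2 = 4 × 1.91 / 1.4142 = 5.40 Å.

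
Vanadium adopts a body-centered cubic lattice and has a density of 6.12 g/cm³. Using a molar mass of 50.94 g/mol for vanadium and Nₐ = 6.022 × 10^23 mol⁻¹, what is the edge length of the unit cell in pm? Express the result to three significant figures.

With Z = 2 atoms per BCC cell, a³ = Z·M/(N_A·ρ) = 2 × 50.94 / (6.022 × 10²³ × 6.120 g/cm³) = 2.764 × 10^-23 cm³.
a = (2.764 × 10^-23)^(1/3) = 3.024 × 10^-8 cm = 302 pm.

302 pm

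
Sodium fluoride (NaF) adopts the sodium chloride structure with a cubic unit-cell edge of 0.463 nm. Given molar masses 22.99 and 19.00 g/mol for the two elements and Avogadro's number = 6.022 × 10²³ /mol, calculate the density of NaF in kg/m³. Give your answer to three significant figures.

2810 kg/m³

The sodium chloride structure contains Z = 4 formula units per cell; M(NaF) = 22.99 + 19.00 = 41.99 g/mol.
a³ = (4.630 × 10^-8 cm)³ = 9.925 × 10^-23 cm³.
ρ = 4 × 41.99 / (6.022 × 10²³ × 9.925 × 10^-23) = 2.810 g/cm³ = 2810 kg/m³.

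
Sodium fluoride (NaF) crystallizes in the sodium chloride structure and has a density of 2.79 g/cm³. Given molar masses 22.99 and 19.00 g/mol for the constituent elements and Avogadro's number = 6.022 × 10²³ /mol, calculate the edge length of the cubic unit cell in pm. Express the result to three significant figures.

464 pm

M(NaF) = 41.99 g/mol; Z = 4 formula units per cell.
a³ = Z·M/(N_A·ρ) = 4 × 41.99 / (6.022 × 10²³ × 2.79) = 9.997 × 10^-23 cm³, so a = 4.641 × 10^-8 cm = 464 pm.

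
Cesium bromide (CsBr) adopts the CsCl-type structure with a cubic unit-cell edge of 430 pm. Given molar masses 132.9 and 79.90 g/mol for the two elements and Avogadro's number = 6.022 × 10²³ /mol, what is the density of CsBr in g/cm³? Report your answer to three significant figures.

The CsCl-type structure contains Z = 1 formula unit per cell; M(CsBr) = 132.9 + 79.90 = 212.8 g/mol.
a³ = (4.300 × 10^-8 cm)³ = 7.951 × 10^-23 cm³.
ρ = 1 × 212.8 / (6.022 × 10²³ × 7.951 × 10^-23) = 4.445 g/cm³.

4.44 g/cm³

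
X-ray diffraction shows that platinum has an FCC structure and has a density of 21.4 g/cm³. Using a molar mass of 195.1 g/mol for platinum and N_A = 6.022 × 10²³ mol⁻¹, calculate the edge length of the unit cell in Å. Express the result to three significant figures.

3.93 Å

With Z = 4 atoms per FCC cell, a³ = Z·M/(N_A·ρ) = 4 × 195.1 / (6.022 × 10²³ × 21.40 g/cm³) = 6.056 × 10^-23 cm³.
a = (6.056 × 10^-23)^(1/3) = 3.927 × 10^-8 cm = 3.93 Å.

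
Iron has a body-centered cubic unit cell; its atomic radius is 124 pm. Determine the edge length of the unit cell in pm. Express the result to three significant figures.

In a BCC lattice, atoms touch along the body diagonal, so √3·a = 4r.
a = 4r/√3 = 4 × 124 / 1.7321 = 286 pm.

286 pm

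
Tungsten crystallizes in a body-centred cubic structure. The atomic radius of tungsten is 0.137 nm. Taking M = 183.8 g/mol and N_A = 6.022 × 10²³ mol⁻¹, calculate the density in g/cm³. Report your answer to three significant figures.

In a BCC lattice, atoms touch along the body diagonal, so √3·a = 4r, giving a = 0.3164 nm = 3.164 × 10^-8 cm.
With Z = 2, ρ = Z·M/(N_A·a³) = 2 × 183.8 / (6.022 × 10²³ × 3.167 × 10^-23) = 19.27 g/cm³.

19.3 g/cm³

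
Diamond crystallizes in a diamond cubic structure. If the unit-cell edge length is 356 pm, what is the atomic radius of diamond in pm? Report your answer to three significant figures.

In a diamond cubic lattice, nearest neighbors lie along the body diagonal with √3·a = 8r.
r = √3·a/8 = 1.7321 × 356 / 8 = 77.1 pm.

77.1 pm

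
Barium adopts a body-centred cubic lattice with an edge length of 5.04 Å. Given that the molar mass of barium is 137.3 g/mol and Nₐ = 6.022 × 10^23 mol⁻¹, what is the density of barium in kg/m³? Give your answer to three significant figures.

A BCC unit cell contains Z = 2 atoms.
Cell volume: a³ = (5.04 Å)³ = (5.040 × 10^-8 cm)³ = 1.280 × 10^-22 cm³.
ρ = Z·M/(N_A·a³) = 2 × 137.3 / (6.022 × 10²³ × 1.280 × 10^-22) = 3.562 g/cm³ = 3560 kg/m³.

3560 kg/m³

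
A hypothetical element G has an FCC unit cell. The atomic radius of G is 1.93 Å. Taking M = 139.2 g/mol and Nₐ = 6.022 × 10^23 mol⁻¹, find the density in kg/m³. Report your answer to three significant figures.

In an FCC lattice, atoms touch along the face diagonal, so √2·a = 4r, giving a = 5.459 Å = 5.459 × 10^-8 cm.
With Z = 4, ρ = Z·M/(N_A·a³) = 4 × 139.2 / (6.022 × 10²³ × 1.627 × 10^-22) = 5.684 g/cm³ = 5680 kg/m³.

5680 kg/m³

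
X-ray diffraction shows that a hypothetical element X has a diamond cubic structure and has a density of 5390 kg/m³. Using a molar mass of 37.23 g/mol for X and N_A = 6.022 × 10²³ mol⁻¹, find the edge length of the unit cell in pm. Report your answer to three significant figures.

451 pm

With Z = 8 atoms per diamond cubic cell, a³ = Z·M/(N_A·ρ) = 8 × 37.23 / (6.022 × 10²³ × 5.390 g/cm³) = 9.176 × 10^-23 cm³.
a = (9.176 × 10^-23)^(1/3) = 4.510 × 10^-8 cm = 451 pm.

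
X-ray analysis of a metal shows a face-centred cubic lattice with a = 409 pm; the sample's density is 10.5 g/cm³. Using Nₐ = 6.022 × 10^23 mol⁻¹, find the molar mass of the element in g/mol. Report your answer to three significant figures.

An FCC cell has Z = 4 atoms; a = 4.090 × 10^-8 cm.
M = ρ·N_A·a³/Z = 10.5 × 6.022 × 10²³ × 6.842 × 10^-23 / 4 = 108 g/mol.

108 g/mol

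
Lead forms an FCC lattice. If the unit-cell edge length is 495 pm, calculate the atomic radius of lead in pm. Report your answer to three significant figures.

In an FCC lattice, atoms touch along the face diagonal, so √2·a = 4r.
r = √2·a/4 = 1.4142 × 495 / 4 = 175 pm.

175 pm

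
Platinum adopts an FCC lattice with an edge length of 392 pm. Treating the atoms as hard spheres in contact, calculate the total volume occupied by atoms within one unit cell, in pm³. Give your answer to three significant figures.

4.46 × 10^7 pm³

In an FCC lattice atoms touch along the face diagonal, so √2·a = 4r, so r = 0.3536a = 138.6 pm.
V_atoms = Z × (4/3)πr³ = 4 × (4/3)π × (138.6)³ = 4.46 × 10^7 pm³.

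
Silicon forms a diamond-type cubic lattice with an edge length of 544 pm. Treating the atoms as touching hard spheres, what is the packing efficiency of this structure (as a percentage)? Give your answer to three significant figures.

34.0%

In a diamond cubic lattice nearest neighbors lie along the body diagonal with √3·a = 8r, so r = 0.2165a = 117.8 pm.
Packing fraction = Z·(4/3)πr³ / a³ = 8 × (4/3)π × (117.8)³ / (544)³ = 0.3401 = 34.0%.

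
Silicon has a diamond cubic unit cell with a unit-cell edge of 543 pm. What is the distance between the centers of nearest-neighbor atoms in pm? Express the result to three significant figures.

In a diamond cubic structure, nearest neighbors lie along the body diagonal with √3·a = 8r; the nearest-neighbor distance equals 2r = 0.4330·a.
d = 0.4330 × 543 = 235 pm.

235 pm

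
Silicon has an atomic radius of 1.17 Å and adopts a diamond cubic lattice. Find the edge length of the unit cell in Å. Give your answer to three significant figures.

In a diamond cubic lattice, nearest neighbors lie along the body diagonal with √3·a = 8r.
a = 8r/√3 = 8 × 1.17 / 1.7321 = 5.40 Å.

5.40 Å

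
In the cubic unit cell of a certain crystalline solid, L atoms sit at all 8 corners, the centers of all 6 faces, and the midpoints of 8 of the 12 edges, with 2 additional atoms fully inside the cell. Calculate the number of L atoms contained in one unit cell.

Corner atoms are shared by 8 cells (1/8 each), face atoms by 2 (1/2 each), edge atoms by 4 (1/4 each), interior atoms are unshared.
Net atoms = 8 × 1/8 + 6 × 1/2 + 8 × 1/4 + 2 = 1 + 3 + 2 + 2 = 8.

8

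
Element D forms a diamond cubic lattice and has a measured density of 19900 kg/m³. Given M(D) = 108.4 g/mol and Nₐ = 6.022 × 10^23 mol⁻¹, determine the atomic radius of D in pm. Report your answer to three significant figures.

For a diamond cubic cell (Z = 8), a³ = Z·M/(N_A·ρ) = 8 × 108.4 / (6.022 × 10²³ × 19.90) = 7.236 × 10^-23 cm³, so a = 4.167 × 10^-8 cm = 416.7 pm.
Nearest neighbors lie along the body diagonal with √3·a = 8r, so r = 0.2165 × a = 90.2 pm.

90.2 pm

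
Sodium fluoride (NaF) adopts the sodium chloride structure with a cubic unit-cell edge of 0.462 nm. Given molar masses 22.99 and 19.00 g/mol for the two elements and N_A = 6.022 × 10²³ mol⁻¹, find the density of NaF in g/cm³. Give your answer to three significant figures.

2.83 g/cm³

The sodium chloride structure contains Z = 4 formula units per cell; M(NaF) = 22.99 + 19.00 = 41.99 g/mol.
a³ = (4.620 × 10^-8 cm)³ = 9.861 × 10^-23 cm³.
ρ = 4 × 41.99 / (6.022 × 10²³ × 9.861 × 10^-23) = 2.828 g/cm³.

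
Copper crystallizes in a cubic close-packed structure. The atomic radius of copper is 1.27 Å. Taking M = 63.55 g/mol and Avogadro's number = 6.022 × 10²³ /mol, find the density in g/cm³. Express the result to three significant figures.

In an FCC lattice, atoms touch along the face diagonal, so √2·a = 4r, giving a = 3.592 Å = 3.592 × 10^-8 cm.
With Z = 4, ρ = Z·M/(N_A·a³) = 4 × 63.55 / (6.022 × 10²³ × 4.635 × 10^-23) = 9.107 g/cm³.

9.11 g/cm³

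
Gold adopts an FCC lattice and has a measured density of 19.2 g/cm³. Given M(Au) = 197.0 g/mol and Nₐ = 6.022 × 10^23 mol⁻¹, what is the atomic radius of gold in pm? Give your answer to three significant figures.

For an FCC cell (Z = 4), a³ = Z·M/(N_A·ρ) = 4 × 197.0 / (6.022 × 10²³ × 19.20) = 6.815 × 10^-23 cm³, so a = 4.085 × 10^-8 cm = 408.5 pm.
Atoms touch along the face diagonal, so √2·a = 4r, so r = 0.3536 × a = 144 pm.

144 pm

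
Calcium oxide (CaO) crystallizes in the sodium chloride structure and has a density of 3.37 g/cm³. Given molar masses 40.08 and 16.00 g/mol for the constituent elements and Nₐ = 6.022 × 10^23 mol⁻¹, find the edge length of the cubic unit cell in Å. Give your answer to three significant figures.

M(CaO) = 56.08 g/mol; Z = 4 formula units per cell.
a³ = Z·M/(N_A·ρ) = 4 × 56.08 / (6.022 × 10²³ × 3.37) = 1.105 × 10^-22 cm³, so a = 4.799 × 10^-8 cm = 4.80 Å.

4.80 Å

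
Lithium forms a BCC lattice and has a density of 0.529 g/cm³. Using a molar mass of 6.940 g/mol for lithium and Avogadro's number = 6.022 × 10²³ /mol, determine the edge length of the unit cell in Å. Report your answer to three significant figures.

With Z = 2 atoms per BCC cell, a³ = Z·M/(N_A·ρ) = 2 × 6.940 / (6.022 × 10²³ × 0.5290 g/cm³) = 4.357 × 10^-23 cm³.
a = (4.357 × 10^-23)^(1/3) = 3.519 × 10^-8 cm = 3.52 Å.

3.52 Å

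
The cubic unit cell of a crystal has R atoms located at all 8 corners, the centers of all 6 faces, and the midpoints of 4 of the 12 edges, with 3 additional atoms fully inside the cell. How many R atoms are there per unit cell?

Corner atoms are shared by 8 cells (1/8 each), face atoms by 2 (1/2 each), edge atoms by 4 (1/4 each), interior atoms are unshared.
Net atoms = 8 × 1/8 + 6 × 1/2 + 4 × 1/4 + 3 = 1 + 3 + 1 + 3 = 8.

8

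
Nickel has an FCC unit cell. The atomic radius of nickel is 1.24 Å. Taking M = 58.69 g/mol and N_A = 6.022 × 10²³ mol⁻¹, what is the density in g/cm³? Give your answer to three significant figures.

9.04 g/cm³

In an FCC lattice, atoms touch along the face diagonal, so √2·a = 4r, giving a = 3.507 Å = 3.507 × 10^-8 cm.
With Z = 4, ρ = Z·M/(N_A·a³) = 4 × 58.69 / (6.022 × 10²³ × 4.314 × 10^-23) = 9.036 g/cm³.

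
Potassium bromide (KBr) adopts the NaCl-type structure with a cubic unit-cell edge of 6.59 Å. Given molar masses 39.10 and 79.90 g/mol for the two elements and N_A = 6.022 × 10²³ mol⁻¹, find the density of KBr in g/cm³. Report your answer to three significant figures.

2.76 g/cm³

The NaCl-type structure contains Z = 4 formula units per cell; M(KBr) = 39.10 + 79.90 = 119.0 g/mol.
a³ = (6.590 × 10^-8 cm)³ = 2.862 × 10^-22 cm³.
ρ = 4 × 119.0 / (6.022 × 10²³ × 2.862 × 10^-22) = 2.762 g/cm³.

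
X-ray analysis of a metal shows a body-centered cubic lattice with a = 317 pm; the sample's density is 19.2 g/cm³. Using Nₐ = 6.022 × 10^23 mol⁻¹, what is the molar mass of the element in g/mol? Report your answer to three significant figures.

184 g/mol

A BCC cell has Z = 2 atoms; a = 3.170 × 10^-8 cm.
M = ρ·N_A·a³/Z = 19.2 × 6.022 × 10²³ × 3.186 × 10^-23 / 2 = 184 g/mol.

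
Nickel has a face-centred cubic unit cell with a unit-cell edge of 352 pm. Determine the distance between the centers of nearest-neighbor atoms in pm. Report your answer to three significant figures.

249 pm

In an FCC structure, atoms touch along the face diagonal, so √2·a = 4r; the nearest-neighbor distance equals 2r = 0.7071·a.
d = 0.7071 × 352 = 249 pm.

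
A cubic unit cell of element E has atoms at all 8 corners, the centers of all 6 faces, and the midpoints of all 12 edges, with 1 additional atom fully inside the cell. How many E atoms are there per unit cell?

Corner atoms are shared by 8 cells (1/8 each), face atoms by 2 (1/2 each), edge atoms by 4 (1/4 each), interior atoms are unshared.
Net atoms = 8 × 1/8 + 6 × 1/2 + 12 × 1/4 + 1 = 1 + 3 + 3 + 1 = 8.

8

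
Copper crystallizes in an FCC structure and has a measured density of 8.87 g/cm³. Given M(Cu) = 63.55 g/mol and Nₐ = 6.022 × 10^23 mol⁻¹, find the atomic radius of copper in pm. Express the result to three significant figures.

128 pm

For an FCC cell (Z = 4), a³ = Z·M/(N_A·ρ) = 4 × 63.55 / (6.022 × 10²³ × 8.870) = 4.759 × 10^-23 cm³, so a = 3.624 × 10^-8 cm = 362.4 pm.
Atoms touch along the face diagonal, so √2·a = 4r, so r = 0.3536 × a = 128 pm.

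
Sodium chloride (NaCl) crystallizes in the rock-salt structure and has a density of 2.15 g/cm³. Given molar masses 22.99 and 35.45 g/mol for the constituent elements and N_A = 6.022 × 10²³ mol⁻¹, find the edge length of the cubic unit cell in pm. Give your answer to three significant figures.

565 pm

M(NaCl) = 58.44 g/mol; Z = 4 formula units per cell.
a³ = Z·M/(N_A·ρ) = 4 × 58.44 / (6.022 × 10²³ × 2.15) = 1.805 × 10^-22 cm³, so a = 5.652 × 10^-8 cm = 565 pm.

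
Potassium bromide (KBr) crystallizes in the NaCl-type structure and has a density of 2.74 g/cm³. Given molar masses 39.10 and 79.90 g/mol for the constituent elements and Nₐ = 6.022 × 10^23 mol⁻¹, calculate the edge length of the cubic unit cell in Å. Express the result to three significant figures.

6.61 Å

M(KBr) = 119.0 g/mol; Z = 4 formula units per cell.
a³ = Z·M/(N_A·ρ) = 4 × 119.0 / (6.022 × 10²³ × 2.74) = 2.885 × 10^-22 cm³, so a = 6.608 × 10^-8 cm = 6.61 Å.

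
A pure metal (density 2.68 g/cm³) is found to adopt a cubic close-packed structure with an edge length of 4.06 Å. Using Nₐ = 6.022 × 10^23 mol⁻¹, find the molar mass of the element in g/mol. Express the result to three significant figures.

27.0 g/mol

An FCC cell has Z = 4 atoms; a = 4.060 × 10^-8 cm.
M = ρ·N_A·a³/Z = 2.68 × 6.022 × 10²³ × 6.692 × 10^-23 / 4 = 27.0 g/mol.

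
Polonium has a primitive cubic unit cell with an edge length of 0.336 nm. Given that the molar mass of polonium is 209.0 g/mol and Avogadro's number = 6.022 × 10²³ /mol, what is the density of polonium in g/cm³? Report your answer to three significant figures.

A simple cubic unit cell contains Z = 1 atom.
Cell volume: a³ = (0.336 nm)³ = (3.360 × 10^-8 cm)³ = 3.793 × 10^-23 cm³.
ρ = Z·M/(N_A·a³) = 1 × 209.0 / (6.022 × 10²³ × 3.793 × 10^-23) = 9.149 g/cm³.

9.15 g/cm³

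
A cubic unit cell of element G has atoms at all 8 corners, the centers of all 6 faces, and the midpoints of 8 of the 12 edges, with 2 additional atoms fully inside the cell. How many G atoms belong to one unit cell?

8

Corner atoms are shared by 8 cells (1/8 each), face atoms by 2 (1/2 each), edge atoms by 4 (1/4 each), interior atoms are unshared.
Net atoms = 8 × 1/8 + 6 × 1/2 + 8 × 1/4 + 2 = 1 + 3 + 2 + 2 = 8.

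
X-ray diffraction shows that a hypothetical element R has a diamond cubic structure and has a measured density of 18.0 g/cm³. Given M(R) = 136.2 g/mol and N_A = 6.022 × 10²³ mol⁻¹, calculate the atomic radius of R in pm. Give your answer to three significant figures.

101 pm

For a diamond cubic cell (Z = 8), a³ = Z·M/(N_A·ρ) = 8 × 136.2 / (6.022 × 10²³ × 18.00) = 1.005 × 10^-22 cm³, so a = 4.650 × 10^-8 cm = 465.0 pm.
Nearest neighbors lie along the body diagonal with √3·a = 8r, so r = 0.2165 × a = 101 pm.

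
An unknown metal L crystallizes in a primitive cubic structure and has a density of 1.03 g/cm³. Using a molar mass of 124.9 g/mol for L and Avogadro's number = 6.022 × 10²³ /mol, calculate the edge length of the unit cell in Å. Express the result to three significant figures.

With Z = 1 atom per simple cubic cell, a³ = Z·M/(N_A·ρ) = 1 × 124.9 / (6.022 × 10²³ × 1.030 g/cm³) = 2.014 × 10^-22 cm³.
a = (2.014 × 10^-22)^(1/3) = 5.861 × 10^-8 cm = 5.86 Å.

5.86 Å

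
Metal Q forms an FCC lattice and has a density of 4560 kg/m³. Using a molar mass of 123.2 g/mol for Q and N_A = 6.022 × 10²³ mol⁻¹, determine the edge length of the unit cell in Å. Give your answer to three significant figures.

5.64 Å

With Z = 4 atoms per FCC cell, a³ = Z·M/(N_A·ρ) = 4 × 123.2 / (6.022 × 10²³ × 4.560 g/cm³) = 1.795 × 10^-22 cm³.
a = (1.795 × 10^-22)^(1/3) = 5.641 × 10^-8 cm = 5.64 Å.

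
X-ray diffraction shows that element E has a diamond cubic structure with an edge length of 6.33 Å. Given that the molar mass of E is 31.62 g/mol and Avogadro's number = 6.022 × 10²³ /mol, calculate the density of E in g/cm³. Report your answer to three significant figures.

1.66 g/cm³

A diamond cubic unit cell contains Z = 8 atoms.
Cell volume: a³ = (6.33 Å)³ = (6.330 × 10^-8 cm)³ = 2.536 × 10^-22 cm³.
ρ = Z·M/(N_A·a³) = 8 × 31.62 / (6.022 × 10²³ × 2.536 × 10^-22) = 1.656 g/cm³.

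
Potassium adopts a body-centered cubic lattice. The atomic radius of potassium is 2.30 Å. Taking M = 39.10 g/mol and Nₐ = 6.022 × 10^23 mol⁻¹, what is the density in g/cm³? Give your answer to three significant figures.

In a BCC lattice, atoms touch along the body diagonal, so √3·a = 4r, giving a = 5.312 Å = 5.312 × 10^-8 cm.
With Z = 2, ρ = Z·M/(N_A·a³) = 2 × 39.10 / (6.022 × 10²³ × 1.499 × 10^-22) = 0.8665 g/cm³.

0.867 g/cm³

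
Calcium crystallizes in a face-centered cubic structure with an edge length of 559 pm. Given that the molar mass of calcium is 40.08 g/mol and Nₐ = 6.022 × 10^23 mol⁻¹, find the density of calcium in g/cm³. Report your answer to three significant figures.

An FCC unit cell contains Z = 4 atoms.
Cell volume: a³ = (559 pm)³ = (5.590 × 10^-8 cm)³ = 1.747 × 10^-22 cm³.
ρ = Z·M/(N_A·a³) = 4 × 40.08 / (6.022 × 10²³ × 1.747 × 10^-22) = 1.524 g/cm³.

1.52 g/cm³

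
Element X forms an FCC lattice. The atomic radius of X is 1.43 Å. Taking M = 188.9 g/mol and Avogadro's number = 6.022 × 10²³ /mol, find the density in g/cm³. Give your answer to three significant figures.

19.0 g/cm³

In an FCC lattice, atoms touch along the face diagonal, so √2·a = 4r, giving a = 4.045 Å = 4.045 × 10^-8 cm.
With Z = 4, ρ = Z·M/(N_A·a³) = 4 × 188.9 / (6.022 × 10²³ × 6.617 × 10^-23) = 18.96 g/cm³.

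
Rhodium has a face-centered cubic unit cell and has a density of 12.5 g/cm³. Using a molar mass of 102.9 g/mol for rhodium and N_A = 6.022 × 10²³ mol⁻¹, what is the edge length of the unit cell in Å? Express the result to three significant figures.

3.80 Å

With Z = 4 atoms per FCC cell, a³ = Z·M/(N_A·ρ) = 4 × 102.9 / (6.022 × 10²³ × 12.50 g/cm³) = 5.468 × 10^-23 cm³.
a = (5.468 × 10^-23)^(1/3) = 3.796 × 10^-8 cm = 3.80 Å.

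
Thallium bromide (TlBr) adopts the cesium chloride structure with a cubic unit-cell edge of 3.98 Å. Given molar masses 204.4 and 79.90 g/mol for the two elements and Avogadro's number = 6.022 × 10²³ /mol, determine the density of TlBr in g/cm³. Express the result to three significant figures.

The cesium chloride structure contains Z = 1 formula unit per cell; M(TlBr) = 204.4 + 79.90 = 284.3 g/mol.
a³ = (3.980 × 10^-8 cm)³ = 6.304 × 10^-23 cm³.
ρ = 1 × 284.3 / (6.022 × 10²³ × 6.304 × 10^-23) = 7.488 g/cm³.

7.49 g/cm³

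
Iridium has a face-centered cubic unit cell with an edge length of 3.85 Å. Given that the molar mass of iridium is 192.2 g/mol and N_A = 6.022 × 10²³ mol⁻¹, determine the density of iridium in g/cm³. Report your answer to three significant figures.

22.4 g/cm³

An FCC unit cell contains Z = 4 atoms.
Cell volume: a³ = (3.85 Å)³ = (3.850 × 10^-8 cm)³ = 5.707 × 10^-23 cm³.
ρ = Z·M/(N_A·a³) = 4 × 192.2 / (6.022 × 10²³ × 5.707 × 10^-23) = 22.37 g/cm³.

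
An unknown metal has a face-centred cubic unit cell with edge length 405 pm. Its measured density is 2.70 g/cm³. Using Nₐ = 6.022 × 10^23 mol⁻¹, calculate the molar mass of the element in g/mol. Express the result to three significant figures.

An FCC cell has Z = 4 atoms; a = 4.050 × 10^-8 cm.
M = ρ·N_A·a³/Z = 2.70 × 6.022 × 10²³ × 6.643 × 10^-23 / 4 = 27.0 g/mol.

27.0 g/mol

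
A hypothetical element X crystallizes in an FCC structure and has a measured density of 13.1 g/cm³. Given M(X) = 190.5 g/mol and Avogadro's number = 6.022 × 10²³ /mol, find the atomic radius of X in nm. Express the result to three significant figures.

For an FCC cell (Z = 4), a³ = Z·M/(N_A·ρ) = 4 × 190.5 / (6.022 × 10²³ × 13.10) = 9.659 × 10^-23 cm³, so a = 4.588 × 10^-8 cm = 0.4588 nm.
Atoms touch along the face diagonal, so √2·a = 4r, so r = 0.3536 × a = 0.162 nm.

0.162 nm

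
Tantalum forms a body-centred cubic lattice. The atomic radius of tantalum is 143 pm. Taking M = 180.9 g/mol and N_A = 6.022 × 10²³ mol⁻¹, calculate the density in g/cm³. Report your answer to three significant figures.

16.7 g/cm³

In a BCC lattice, atoms touch along the body diagonal, so √3·a = 4r, giving a = 330.2 pm = 3.302 × 10^-8 cm.
With Z = 2, ρ = Z·M/(N_A·a³) = 2 × 180.9 / (6.022 × 10²³ × 3.602 × 10^-23) = 16.68 g/cm³.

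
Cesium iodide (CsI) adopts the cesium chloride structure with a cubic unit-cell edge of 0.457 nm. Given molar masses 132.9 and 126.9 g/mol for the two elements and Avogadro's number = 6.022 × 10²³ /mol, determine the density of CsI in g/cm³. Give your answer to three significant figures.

The cesium chloride structure contains Z = 1 formula unit per cell; M(CsI) = 132.9 + 126.9 = 259.8 g/mol.
a³ = (4.570 × 10^-8 cm)³ = 9.544 × 10^-23 cm³.
ρ = 1 × 259.8 / (6.022 × 10²³ × 9.544 × 10^-23) = 4.520 g/cm³.

4.52 g/cm³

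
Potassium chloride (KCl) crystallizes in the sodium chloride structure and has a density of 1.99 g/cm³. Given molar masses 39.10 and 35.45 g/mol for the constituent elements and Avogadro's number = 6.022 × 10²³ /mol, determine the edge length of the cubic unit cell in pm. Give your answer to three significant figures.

629 pm

M(KCl) = 74.55 g/mol; Z = 4 formula units per cell.
a³ = Z·M/(N_A·ρ) = 4 × 74.55 / (6.022 × 10²³ × 1.99) = 2.488 × 10^-22 cm³, so a = 6.290 × 10^-8 cm = 629 pm.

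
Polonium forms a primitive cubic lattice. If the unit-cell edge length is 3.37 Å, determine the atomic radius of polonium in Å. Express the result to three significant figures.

1.69 Å

In a simple cubic lattice, atoms touch along the cell edge, so a = 2r.
r = a/2 = 3.37/2 = 1.69 Å.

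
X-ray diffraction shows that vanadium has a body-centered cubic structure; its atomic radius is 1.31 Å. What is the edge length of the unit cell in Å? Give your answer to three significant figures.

In a BCC lattice, atoms touch along the body diagonal, so √3·a = 4r.
a = 4r/√3 = 4 × 1.31 / 1.7321 = 3.03 Å.

3.03 Å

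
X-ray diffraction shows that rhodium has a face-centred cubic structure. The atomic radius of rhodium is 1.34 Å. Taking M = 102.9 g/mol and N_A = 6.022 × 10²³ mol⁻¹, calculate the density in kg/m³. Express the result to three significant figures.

12600 kg/m³

In an FCC lattice, atoms touch along the face diagonal, so √2·a = 4r, giving a = 3.790 Å = 3.790 × 10^-8 cm.
With Z = 4, ρ = Z·M/(N_A·a³) = 4 × 102.9 / (6.022 × 10²³ × 5.444 × 10^-23) = 12.55 g/cm³ = 12600 kg/m³.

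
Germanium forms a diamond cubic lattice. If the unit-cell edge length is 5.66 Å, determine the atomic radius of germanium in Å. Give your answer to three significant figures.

In a diamond cubic lattice, nearest neighbors lie along the body diagonal with √3·a = 8r.
r = √3·a/8 = 1.7321 × 5.66 / 8 = 1.23 Å.

1.23 Å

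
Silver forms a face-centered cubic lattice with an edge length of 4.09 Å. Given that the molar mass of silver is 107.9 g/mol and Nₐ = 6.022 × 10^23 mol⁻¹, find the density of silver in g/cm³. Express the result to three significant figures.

10.5 g/cm³

An FCC unit cell contains Z = 4 atoms.
Cell volume: a³ = (4.09 Å)³ = (4.090 × 10^-8 cm)³ = 6.842 × 10^-23 cm³.
ρ = Z·M/(N_A·a³) = 4 × 107.9 / (6.022 × 10²³ × 6.842 × 10^-23) = 10.48 g/cm³.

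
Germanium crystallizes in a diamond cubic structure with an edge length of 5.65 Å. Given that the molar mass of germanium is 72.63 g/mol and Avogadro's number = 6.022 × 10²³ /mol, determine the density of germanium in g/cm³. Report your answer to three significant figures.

A diamond cubic unit cell contains Z = 8 atoms.
Cell volume: a³ = (5.65 Å)³ = (5.650 × 10^-8 cm)³ = 1.804 × 10^-22 cm³.
ρ = Z·M/(N_A·a³) = 8 × 72.63 / (6.022 × 10²³ × 1.804 × 10^-22) = 5.350 g/cm³.

5.35 g/cm³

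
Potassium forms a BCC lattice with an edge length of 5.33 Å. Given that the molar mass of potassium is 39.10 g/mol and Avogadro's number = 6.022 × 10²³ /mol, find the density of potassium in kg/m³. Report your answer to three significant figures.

858 kg/m³

A BCC unit cell contains Z = 2 atoms.
Cell volume: a³ = (5.33 Å)³ = (5.330 × 10^-8 cm)³ = 1.514 × 10^-22 cm³.
ρ = Z·M/(N_A·a³) = 2 × 39.10 / (6.022 × 10²³ × 1.514 × 10^-22) = 0.8576 g/cm³ = 858 kg/m³.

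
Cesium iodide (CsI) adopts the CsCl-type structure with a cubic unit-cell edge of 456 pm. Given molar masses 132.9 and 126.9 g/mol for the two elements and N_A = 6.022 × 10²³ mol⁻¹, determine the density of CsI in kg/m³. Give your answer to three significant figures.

4550 kg/m³

The CsCl-type structure contains Z = 1 formula unit per cell; M(CsI) = 132.9 + 126.9 = 259.8 g/mol.
a³ = (4.560 × 10^-8 cm)³ = 9.482 × 10^-23 cm³.
ρ = 1 × 259.8 / (6.022 × 10²³ × 9.482 × 10^-23) = 4.550 g/cm³ = 4550 kg/m³.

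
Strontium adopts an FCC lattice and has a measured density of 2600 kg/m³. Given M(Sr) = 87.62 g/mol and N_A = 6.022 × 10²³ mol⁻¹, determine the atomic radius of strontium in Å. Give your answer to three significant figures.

2.15 Å

For an FCC cell (Z = 4), a³ = Z·M/(N_A·ρ) = 4 × 87.62 / (6.022 × 10²³ × 2.600) = 2.238 × 10^-22 cm³, so a = 6.072 × 10^-8 cm = 6.072 Å.
Atoms touch along the face diagonal, so √2·a = 4r, so r = 0.3536 × a = 2.15 Å.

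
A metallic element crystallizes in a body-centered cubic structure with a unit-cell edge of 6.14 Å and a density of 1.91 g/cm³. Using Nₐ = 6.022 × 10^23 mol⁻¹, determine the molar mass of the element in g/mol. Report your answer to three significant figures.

A BCC cell has Z = 2 atoms; a = 6.140 × 10^-8 cm.
M = ρ·N_A·a³/Z = 1.91 × 6.022 × 10²³ × 2.315 × 10^-22 / 2 = 133 g/mol.

133 g/mol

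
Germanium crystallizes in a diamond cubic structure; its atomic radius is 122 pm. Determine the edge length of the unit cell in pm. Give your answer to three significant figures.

563 pm

In a diamond cubic lattice, nearest neighbors lie along the body diagonal with √3·a = 8r.
a = 8r/√3 = 8 × 122 / 1.7321 = 563 pm.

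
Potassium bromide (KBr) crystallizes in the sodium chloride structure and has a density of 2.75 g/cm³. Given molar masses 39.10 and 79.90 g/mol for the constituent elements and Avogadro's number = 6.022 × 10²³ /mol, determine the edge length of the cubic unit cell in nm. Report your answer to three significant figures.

M(KBr) = 119.0 g/mol; Z = 4 formula units per cell.
a³ = Z·M/(N_A·ρ) = 4 × 119.0 / (6.022 × 10²³ × 2.75) = 2.874 × 10^-22 cm³, so a = 6.600 × 10^-8 cm = 0.660 nm.

0.660 nm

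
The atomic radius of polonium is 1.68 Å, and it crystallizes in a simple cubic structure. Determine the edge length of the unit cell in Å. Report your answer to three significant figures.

In a simple cubic lattice, atoms touch along the cell edge, so a = 2r.
a = 2r = 2 × 1.68 = 3.36 Å.

3.36 Å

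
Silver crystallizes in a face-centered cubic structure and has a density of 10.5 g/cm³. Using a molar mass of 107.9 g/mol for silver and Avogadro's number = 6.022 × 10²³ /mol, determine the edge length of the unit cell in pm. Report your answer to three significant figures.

409 pm

With Z = 4 atoms per FCC cell, a³ = Z·M/(N_A·ρ) = 4 × 107.9 / (6.022 × 10²³ × 10.50 g/cm³) = 6.826 × 10^-23 cm³.
a = (6.826 × 10^-23)^(1/3) = 4.087 × 10^-8 cm = 409 pm.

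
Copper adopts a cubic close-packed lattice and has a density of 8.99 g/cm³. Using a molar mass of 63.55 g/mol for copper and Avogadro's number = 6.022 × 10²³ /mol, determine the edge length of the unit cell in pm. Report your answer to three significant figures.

361 pm

With Z = 4 atoms per FCC cell, a³ = Z·M/(N_A·ρ) = 4 × 63.55 / (6.022 × 10²³ × 8.990 g/cm³) = 4.695 × 10^-23 cm³.
a = (4.695 × 10^-23)^(1/3) = 3.608 × 10^-8 cm = 361 pm.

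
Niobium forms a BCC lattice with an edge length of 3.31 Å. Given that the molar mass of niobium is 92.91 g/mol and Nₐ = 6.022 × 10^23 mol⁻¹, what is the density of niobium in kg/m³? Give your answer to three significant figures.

8510 kg/m³

A BCC unit cell contains Z = 2 atoms.
Cell volume: a³ = (3.31 Å)³ = (3.310 × 10^-8 cm)³ = 3.626 × 10^-23 cm³.
ρ = Z·M/(N_A·a³) = 2 × 92.91 / (6.022 × 10²³ × 3.626 × 10^-23) = 8.509 g/cm³ = 8510 kg/m³.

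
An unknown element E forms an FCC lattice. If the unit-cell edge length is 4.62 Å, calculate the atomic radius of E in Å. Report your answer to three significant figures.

1.63 Å

In an FCC lattice, atoms touch along the face diagonal, so √2·a = 4r.
r = √2·a/4 = 1.4142 × 4.62 / 4 = 1.63 Å.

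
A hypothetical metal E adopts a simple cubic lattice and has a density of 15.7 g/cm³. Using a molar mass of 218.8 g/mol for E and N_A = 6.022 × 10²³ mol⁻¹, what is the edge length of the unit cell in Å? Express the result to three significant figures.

With Z = 1 atom per simple cubic cell, a³ = Z·M/(N_A·ρ) = 1 × 218.8 / (6.022 × 10²³ × 15.70 g/cm³) = 2.314 × 10^-23 cm³.
a = (2.314 × 10^-23)^(1/3) = 2.850 × 10^-8 cm = 2.85 Å.

2.85 Å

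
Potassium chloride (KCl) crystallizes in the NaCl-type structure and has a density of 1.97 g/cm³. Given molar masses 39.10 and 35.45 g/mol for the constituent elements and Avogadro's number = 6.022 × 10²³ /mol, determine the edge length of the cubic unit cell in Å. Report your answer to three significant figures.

M(KCl) = 74.55 g/mol; Z = 4 formula units per cell.
a³ = Z·M/(N_A·ρ) = 4 × 74.55 / (6.022 × 10²³ × 1.97) = 2.514 × 10^-22 cm³, so a = 6.311 × 10^-8 cm = 6.31 Å.

6.31 Å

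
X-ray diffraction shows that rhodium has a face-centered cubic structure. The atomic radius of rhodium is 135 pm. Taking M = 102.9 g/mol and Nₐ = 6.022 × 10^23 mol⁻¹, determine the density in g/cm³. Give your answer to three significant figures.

In an FCC lattice, atoms touch along the face diagonal, so √2·a = 4r, giving a = 381.8 pm = 3.818 × 10^-8 cm.
With Z = 4, ρ = Z·M/(N_A·a³) = 4 × 102.9 / (6.022 × 10²³ × 5.567 × 10^-23) = 12.28 g/cm³.

12.3 g/cm³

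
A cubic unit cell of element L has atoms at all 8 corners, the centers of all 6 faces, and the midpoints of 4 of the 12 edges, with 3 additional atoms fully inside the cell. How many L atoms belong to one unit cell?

8

Corner atoms are shared by 8 cells (1/8 each), face atoms by 2 (1/2 each), edge atoms by 4 (1/4 each), interior atoms are unshared.
Net atoms = 8 × 1/8 + 6 × 1/2 + 4 × 1/4 + 3 = 1 + 3 + 1 + 3 = 8.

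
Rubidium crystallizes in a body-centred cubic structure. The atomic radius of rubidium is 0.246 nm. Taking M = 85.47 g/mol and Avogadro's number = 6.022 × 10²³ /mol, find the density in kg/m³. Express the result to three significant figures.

1550 kg/m³

In a BCC lattice, atoms touch along the body diagonal, so √3·a = 4r, giving a = 0.5681 nm = 5.681 × 10^-8 cm.
With Z = 2, ρ = Z·M/(N_A·a³) = 2 × 85.47 / (6.022 × 10²³ × 1.834 × 10^-22) = 1.548 g/cm³ = 1550 kg/m³.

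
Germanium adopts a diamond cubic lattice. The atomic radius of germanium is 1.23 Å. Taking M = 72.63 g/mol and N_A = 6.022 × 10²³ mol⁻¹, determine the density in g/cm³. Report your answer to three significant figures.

In a diamond cubic lattice, nearest neighbors lie along the body diagonal with √3·a = 8r, giving a = 5.681 Å = 5.681 × 10^-8 cm.
With Z = 8, ρ = Z·M/(N_A·a³) = 8 × 72.63 / (6.022 × 10²³ × 1.834 × 10^-22) = 5.262 g/cm³.

5.26 g/cm³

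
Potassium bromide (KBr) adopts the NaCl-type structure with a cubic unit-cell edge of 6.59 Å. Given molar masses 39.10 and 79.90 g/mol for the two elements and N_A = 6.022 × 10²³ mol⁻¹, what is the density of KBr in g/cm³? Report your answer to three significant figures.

2.76 g/cm³

The NaCl-type structure contains Z = 4 formula units per cell; M(KBr) = 39.10 + 79.90 = 119.0 g/mol.
a³ = (6.590 × 10^-8 cm)³ = 2.862 × 10^-22 cm³.
ρ = 4 × 119.0 / (6.022 × 10²³ × 2.862 × 10^-22) = 2.762 g/cm³.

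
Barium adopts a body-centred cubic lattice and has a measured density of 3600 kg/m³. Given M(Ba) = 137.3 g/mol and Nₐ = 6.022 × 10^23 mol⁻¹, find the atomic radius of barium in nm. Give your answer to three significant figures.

For a BCC cell (Z = 2), a³ = Z·M/(N_A·ρ) = 2 × 137.3 / (6.022 × 10²³ × 3.600) = 1.267 × 10^-22 cm³, so a = 5.022 × 10^-8 cm = 0.5022 nm.
Atoms touch along the body diagonal, so √3·a = 4r, so r = 0.4330 × a = 0.217 nm.

0.217 nm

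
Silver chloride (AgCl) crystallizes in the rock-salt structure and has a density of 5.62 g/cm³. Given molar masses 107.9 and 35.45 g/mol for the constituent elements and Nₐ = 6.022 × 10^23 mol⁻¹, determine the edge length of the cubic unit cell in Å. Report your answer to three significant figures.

M(AgCl) = 143.35 g/mol; Z = 4 formula units per cell.
a³ = Z·M/(N_A·ρ) = 4 × 143.35 / (6.022 × 10²³ × 5.62) = 1.694 × 10^-22 cm³, so a = 5.533 × 10^-8 cm = 5.53 Å.

5.53 Å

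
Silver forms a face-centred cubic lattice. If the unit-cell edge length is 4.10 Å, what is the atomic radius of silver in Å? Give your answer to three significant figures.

In an FCC lattice, atoms touch along the face diagonal, so √2·a = 4r.
r = √2·a/4 = 1.4142 × 4.10 / 4 = 1.45 Å.

1.45 Å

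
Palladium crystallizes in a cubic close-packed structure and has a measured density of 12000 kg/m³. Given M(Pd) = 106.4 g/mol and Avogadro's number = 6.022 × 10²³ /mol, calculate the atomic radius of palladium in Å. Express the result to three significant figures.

1.38 Å

For an FCC cell (Z = 4), a³ = Z·M/(N_A·ρ) = 4 × 106.4 / (6.022 × 10²³ × 12.00) = 5.890 × 10^-23 cm³, so a = 3.891 × 10^-8 cm = 3.891 Å.
Atoms touch along the face diagonal, so √2·a = 4r, so r = 0.3536 × a = 1.38 Å.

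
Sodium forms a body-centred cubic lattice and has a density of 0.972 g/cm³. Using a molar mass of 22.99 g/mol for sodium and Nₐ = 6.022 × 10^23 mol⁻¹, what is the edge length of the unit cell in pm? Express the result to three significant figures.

With Z = 2 atoms per BCC cell, a³ = Z·M/(N_A·ρ) = 2 × 22.99 / (6.022 × 10²³ × 0.9720 g/cm³) = 7.855 × 10^-23 cm³.
a = (7.855 × 10^-23)^(1/3) = 4.283 × 10^-8 cm = 428 pm.

428 pm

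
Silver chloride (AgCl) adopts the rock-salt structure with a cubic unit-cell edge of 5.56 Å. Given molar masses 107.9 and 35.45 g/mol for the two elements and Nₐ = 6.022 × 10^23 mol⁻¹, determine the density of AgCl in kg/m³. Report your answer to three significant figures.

The rock-salt structure contains Z = 4 formula units per cell; M(AgCl) = 107.9 + 35.45 = 143.35 g/mol.
a³ = (5.560 × 10^-8 cm)³ = 1.719 × 10^-22 cm³.
ρ = 4 × 143.35 / (6.022 × 10²³ × 1.719 × 10^-22) = 5.540 g/cm³ = 5540 kg/m³.

5540 kg/m³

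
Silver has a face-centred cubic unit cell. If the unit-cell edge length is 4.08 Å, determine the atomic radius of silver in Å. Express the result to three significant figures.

1.44 Å

In an FCC lattice, atoms touch along the face diagonal, so √2·a = 4r.
r = √2·a/4 = 1.4142 × 4.08 / 4 = 1.44 Å.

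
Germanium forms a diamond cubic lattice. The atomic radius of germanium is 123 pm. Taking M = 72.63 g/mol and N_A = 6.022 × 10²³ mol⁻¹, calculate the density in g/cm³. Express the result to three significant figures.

5.26 g/cm³

In a diamond cubic lattice, nearest neighbors lie along the body diagonal with √3·a = 8r, giving a = 568.1 pm = 5.681 × 10^-8 cm.
With Z = 8, ρ = Z·M/(N_A·a³) = 8 × 72.63 / (6.022 × 10²³ × 1.834 × 10^-22) = 5.262 g/cm³.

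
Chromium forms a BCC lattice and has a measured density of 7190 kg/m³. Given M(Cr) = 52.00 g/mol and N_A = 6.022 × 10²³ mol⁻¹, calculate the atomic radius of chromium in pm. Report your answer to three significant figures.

125 pm

For a BCC cell (Z = 2), a³ = Z·M/(N_A·ρ) = 2 × 52.00 / (6.022 × 10²³ × 7.190) = 2.402 × 10^-23 cm³, so a = 2.885 × 10^-8 cm = 288.5 pm.
Atoms touch along the body diagonal, so √3·a = 4r, so r = 0.4330 × a = 125 pm.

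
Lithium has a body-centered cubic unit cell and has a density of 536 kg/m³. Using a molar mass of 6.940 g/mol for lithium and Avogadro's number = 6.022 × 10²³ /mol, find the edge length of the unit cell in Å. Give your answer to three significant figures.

With Z = 2 atoms per BCC cell, a³ = Z·M/(N_A·ρ) = 2 × 6.940 / (6.022 × 10²³ × 0.5360 g/cm³) = 4.300 × 10^-23 cm³.
a = (4.300 × 10^-23)^(1/3) = 3.503 × 10^-8 cm = 3.50 Å.

3.50 Å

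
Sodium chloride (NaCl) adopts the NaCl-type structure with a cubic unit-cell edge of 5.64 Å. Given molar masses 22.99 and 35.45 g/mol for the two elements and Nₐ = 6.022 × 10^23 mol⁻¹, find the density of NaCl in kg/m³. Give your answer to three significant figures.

2160 kg/m³

The NaCl-type structure contains Z = 4 formula units per cell; M(NaCl) = 22.99 + 35.45 = 58.44 g/mol.
a³ = (5.640 × 10^-8 cm)³ = 1.794 × 10^-22 cm³.
ρ = 4 × 58.44 / (6.022 × 10²³ × 1.794 × 10^-22) = 2.164 g/cm³ = 2160 kg/m³.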